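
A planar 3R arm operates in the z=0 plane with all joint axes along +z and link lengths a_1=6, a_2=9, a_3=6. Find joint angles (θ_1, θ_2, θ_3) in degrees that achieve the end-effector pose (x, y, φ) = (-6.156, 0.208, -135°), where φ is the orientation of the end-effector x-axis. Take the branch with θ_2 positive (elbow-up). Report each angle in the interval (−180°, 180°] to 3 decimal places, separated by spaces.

wrist centre = target − a_3·(cos φ, sin φ) = (-1.9134, 4.4506)
cos θ_2 = (23.4691−6²−9²)/(2·6·9) = -0.8660; θ_2 = 150.0001° (elbow-up)
β = atan2(4.4506,-1.9134) = 113.2632°; ψ = atan2(4.5000,-1.7942) = 111.7382°
θ_1 = β − ψ = 1.5250°
θ_3 = φ − θ_1 − θ_2 = 73.4749° (wrapped to (-180°,180°])

1.525 150.000 73.475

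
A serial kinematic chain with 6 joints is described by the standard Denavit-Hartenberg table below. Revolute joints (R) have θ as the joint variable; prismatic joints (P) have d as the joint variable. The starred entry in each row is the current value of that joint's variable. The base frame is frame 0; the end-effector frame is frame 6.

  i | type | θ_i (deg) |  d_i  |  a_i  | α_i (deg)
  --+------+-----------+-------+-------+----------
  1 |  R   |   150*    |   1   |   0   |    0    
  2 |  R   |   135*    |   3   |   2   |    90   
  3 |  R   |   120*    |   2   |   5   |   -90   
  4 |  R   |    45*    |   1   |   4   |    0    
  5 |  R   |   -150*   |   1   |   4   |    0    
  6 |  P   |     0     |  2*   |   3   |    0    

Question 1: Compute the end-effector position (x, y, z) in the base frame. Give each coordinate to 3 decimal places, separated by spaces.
-6.888 2.784 7.211

after link 1: o_1 = (0.0000, 0.0000, 1.0000)
after link 2: o_2 = (0.5176, -1.9319, 4.0000)
after link 3: o_3 = (-2.0613, -0.0347, 8.3301)
after link 4: o_4 = (0.0806, 2.8999, 10.2796)
after link 5: o_5 = (-3.7416, 2.2364, 8.8830)
after link 6: o_6 = (-6.8884, 2.7845, 7.2106)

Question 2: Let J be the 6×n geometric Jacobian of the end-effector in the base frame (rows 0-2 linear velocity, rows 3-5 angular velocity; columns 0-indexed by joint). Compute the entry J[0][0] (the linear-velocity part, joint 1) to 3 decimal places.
axis z_0 = ẑ; lever o_n−o_0 = (-6.8884,2.7845,7.2106)
cross product → J_v[:, 0] = (-2.7845,-6.8884,0.0000)
J_ω[:, 0] = z_0
entry J[0][0] = -2.7845

-2.784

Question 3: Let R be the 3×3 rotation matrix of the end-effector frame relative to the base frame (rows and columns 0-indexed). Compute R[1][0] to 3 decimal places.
End-effector x-axis (col 0 of R) = (-0.8995,-0.3750,-0.2241)
R[1][0] = -0.3750

-0.375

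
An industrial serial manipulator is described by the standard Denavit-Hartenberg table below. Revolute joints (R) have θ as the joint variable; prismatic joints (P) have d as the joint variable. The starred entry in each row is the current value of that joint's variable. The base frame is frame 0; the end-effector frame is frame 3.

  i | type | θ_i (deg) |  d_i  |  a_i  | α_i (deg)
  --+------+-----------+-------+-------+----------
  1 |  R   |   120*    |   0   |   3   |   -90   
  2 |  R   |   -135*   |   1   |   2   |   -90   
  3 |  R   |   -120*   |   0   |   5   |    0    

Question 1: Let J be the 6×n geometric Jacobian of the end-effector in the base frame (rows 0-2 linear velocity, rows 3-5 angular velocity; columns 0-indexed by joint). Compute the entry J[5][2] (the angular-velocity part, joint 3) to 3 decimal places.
0.707

axis z_2 = (-0.3536,0.6124,0.7071); lever o_n−o_2 = (-4.6339,-0.6341,-1.7678)
cross product → J_v[:, 2] = (-0.6341,-3.9017,3.0619)
J_ω[:, 2] = z_2
entry J[5][2] = 0.7071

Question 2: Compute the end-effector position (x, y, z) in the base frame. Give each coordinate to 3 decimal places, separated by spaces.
after link 1: o_1 = (-1.5000, 2.5981, 0.0000)
after link 2: o_2 = (-1.6589, 0.8733, 1.4142)
after link 3: o_3 = (-6.2928, 0.2392, -0.3536)

-6.293 0.239 -0.354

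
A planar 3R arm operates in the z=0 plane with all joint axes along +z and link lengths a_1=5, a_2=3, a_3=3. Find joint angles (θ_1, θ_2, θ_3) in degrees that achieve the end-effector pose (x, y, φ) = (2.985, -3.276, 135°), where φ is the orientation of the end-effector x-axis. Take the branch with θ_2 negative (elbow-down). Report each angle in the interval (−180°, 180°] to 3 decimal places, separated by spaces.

-29.992 -45.021 -149.988

wrist centre = target − a_3·(cos φ, sin φ) = (5.1063, -5.3973)
cos θ_2 = (55.2056−5²−3²)/(2·5·3) = 0.7069; θ_2 = -45.0206° (elbow-down)
β = atan2(-5.3973,5.1063) = -46.5870°; ψ = atan2(-2.1221,7.1206) = -16.5952°
θ_1 = β − ψ = -29.9917°
θ_3 = φ − θ_1 − θ_2 = -149.9877° (wrapped to (-180°,180°])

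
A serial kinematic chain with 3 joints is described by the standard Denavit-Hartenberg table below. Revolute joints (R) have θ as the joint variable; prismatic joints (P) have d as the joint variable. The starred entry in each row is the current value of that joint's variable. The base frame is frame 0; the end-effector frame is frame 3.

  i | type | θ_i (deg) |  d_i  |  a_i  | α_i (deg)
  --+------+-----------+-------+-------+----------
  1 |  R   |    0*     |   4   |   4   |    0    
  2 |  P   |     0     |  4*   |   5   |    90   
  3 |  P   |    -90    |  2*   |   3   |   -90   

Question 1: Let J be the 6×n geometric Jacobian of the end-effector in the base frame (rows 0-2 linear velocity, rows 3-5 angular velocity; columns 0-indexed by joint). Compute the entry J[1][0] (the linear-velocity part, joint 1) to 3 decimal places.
axis z_0 = ẑ; lever o_n−o_0 = (9.0000,-2.0000,5.0000)
cross product → J_v[:, 0] = (2.0000,9.0000,-0.0000)
J_ω[:, 0] = z_0
entry J[1][0] = 9.0000

9.000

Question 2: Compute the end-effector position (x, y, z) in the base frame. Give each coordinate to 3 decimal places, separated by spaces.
after link 1: o_1 = (4.0000, 0.0000, 4.0000)
after link 2: o_2 = (9.0000, 0.0000, 8.0000)
after link 3: o_3 = (9.0000, -2.0000, 5.0000)

9.000 -2.000 5.000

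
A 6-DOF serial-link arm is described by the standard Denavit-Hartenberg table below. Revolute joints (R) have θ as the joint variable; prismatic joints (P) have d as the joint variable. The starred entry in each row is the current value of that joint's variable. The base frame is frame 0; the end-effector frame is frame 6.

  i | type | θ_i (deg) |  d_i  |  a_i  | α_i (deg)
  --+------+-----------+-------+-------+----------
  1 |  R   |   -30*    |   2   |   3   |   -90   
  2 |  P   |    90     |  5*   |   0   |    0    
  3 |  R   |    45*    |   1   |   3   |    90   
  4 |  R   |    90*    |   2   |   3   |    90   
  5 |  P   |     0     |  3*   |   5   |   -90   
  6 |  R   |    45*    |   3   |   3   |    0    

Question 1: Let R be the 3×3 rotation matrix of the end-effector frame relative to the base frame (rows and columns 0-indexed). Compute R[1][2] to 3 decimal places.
-0.354

End-effector z-axis (col 2 of R) = (0.6124,-0.3536,-0.7071)
R[1][2] = -0.3536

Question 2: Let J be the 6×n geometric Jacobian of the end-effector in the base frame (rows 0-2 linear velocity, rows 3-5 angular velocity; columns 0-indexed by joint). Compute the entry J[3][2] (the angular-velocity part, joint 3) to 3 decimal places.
0.500

axis z_2 = (0.5000,0.8660,0.0000); lever o_n−o_2 = (6.2473,9.2349,-6.2782)
cross product → J_v[:, 2] = (-5.4371,3.1391,-0.7929)
J_ω[:, 2] = z_2
entry J[3][2] = 0.5000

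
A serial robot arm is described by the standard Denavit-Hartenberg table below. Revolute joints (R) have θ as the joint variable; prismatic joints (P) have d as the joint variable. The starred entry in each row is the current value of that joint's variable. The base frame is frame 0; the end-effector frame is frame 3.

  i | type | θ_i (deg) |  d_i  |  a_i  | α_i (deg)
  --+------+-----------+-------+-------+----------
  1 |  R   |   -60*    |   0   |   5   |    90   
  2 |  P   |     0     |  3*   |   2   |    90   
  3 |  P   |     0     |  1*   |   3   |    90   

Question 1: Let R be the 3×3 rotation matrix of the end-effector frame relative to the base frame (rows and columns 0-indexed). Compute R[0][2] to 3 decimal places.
0.866

End-effector z-axis (col 2 of R) = (0.8660,0.5000,-0.0000)
R[0][2] = 0.8660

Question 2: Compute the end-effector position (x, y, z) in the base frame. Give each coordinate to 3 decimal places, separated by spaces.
2.402 -10.160 -1.000

after link 1: o_1 = (2.5000, -4.3301, 0.0000)
after link 2: o_2 = (0.9019, -7.5622, 0.0000)
after link 3: o_3 = (2.4019, -10.1603, -1.0000)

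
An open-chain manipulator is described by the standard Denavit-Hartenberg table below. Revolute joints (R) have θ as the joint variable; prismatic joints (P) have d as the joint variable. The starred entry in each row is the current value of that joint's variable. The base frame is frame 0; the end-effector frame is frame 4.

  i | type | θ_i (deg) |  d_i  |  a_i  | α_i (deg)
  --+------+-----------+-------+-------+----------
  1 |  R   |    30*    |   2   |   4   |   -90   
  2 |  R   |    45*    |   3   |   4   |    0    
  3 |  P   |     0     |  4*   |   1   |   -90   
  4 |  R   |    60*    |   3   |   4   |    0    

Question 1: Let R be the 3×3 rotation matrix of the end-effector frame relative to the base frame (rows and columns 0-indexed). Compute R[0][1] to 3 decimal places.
End-effector y-axis (col 1 of R) = (-0.2803,-0.7392,0.6124)
R[0][1] = -0.2803

-0.280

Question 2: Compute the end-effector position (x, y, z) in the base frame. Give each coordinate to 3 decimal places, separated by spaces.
after link 1: o_1 = (3.4641, 2.0000, 2.0000)
after link 2: o_2 = (4.4136, 6.0123, -0.8284)
after link 3: o_3 = (3.0260, 9.8299, -1.5355)
after link 4: o_4 = (4.1456, 6.4764, -5.0711)

4.146 6.476 -5.071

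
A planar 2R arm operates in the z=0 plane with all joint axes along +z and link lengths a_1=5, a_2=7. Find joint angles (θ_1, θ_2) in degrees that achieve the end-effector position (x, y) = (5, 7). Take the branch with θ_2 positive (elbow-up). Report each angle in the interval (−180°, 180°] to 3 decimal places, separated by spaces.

0.000 90.000

cos θ_2 = (74.0000−5²−7²)/(2·5·7) = 0.0000; θ_2 = 90.0000° (elbow-up)
β = atan2(7.0000,5.0000) = 54.4623°; ψ = atan2(7.0000,5.0000) = 54.4623°
θ_1 = β − ψ = 0.0000°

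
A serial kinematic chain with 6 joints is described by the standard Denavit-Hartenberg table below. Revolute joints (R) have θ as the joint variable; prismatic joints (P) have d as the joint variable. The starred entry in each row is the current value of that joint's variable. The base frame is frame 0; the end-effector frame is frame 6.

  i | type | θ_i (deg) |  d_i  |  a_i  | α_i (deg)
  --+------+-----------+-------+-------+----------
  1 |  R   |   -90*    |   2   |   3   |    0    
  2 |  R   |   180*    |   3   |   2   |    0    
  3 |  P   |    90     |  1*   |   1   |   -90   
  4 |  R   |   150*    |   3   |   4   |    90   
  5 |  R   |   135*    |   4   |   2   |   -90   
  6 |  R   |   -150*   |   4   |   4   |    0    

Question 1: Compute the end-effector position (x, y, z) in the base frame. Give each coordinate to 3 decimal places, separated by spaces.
after link 1: o_1 = (0.0000, -3.0000, 2.0000)
after link 2: o_2 = (0.0000, -1.0000, 5.0000)
after link 3: o_3 = (-1.0000, -1.0000, 6.0000)
after link 4: o_4 = (2.4641, -4.0000, 4.0000)
after link 5: o_5 = (-0.7606, -5.4142, 1.2430)
after link 6: o_6 = (-2.0888, -0.1363, -0.2996)

-2.089 -0.136 -0.300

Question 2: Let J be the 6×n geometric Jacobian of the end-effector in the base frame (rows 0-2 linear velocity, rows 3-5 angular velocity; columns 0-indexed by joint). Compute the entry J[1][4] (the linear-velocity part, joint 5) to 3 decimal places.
axis z_4 = (-0.5000,-0.0000,-0.8660); lever o_n−o_4 = (-4.5529,3.8637,-4.2996)
cross product → J_v[:, 4] = (3.3461,1.7932,-1.9319)
J_ω[:, 4] = z_4
entry J[1][4] = 1.7932

1.793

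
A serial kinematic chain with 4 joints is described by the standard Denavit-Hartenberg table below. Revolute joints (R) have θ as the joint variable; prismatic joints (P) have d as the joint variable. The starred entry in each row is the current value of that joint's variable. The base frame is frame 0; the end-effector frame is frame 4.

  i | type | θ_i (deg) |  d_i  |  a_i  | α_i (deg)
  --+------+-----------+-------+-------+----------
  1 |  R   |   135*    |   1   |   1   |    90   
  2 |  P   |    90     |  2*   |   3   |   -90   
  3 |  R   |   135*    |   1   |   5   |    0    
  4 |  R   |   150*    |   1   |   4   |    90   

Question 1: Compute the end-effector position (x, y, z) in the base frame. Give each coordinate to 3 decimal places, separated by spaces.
2.353 0.939 1.500

after link 1: o_1 = (-0.7071, 0.7071, 1.0000)
after link 2: o_2 = (0.7071, 2.1213, 4.0000)
after link 3: o_3 = (-1.0858, -1.0858, 0.4645)
after link 4: o_4 = (2.3534, 0.9392, 1.4997)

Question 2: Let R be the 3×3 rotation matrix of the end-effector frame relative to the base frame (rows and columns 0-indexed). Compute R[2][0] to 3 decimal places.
End-effector x-axis (col 0 of R) = (0.6830,0.6830,0.2588)
R[2][0] = 0.2588

0.259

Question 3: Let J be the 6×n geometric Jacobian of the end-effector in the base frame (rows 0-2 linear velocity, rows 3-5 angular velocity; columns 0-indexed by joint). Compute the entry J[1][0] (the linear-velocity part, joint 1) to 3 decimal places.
axis z_0 = ẑ; lever o_n−o_0 = (2.3534,0.9392,1.4997)
cross product → J_v[:, 0] = (-0.9392,2.3534,0.0000)
J_ω[:, 0] = z_0
entry J[1][0] = 2.3534

2.353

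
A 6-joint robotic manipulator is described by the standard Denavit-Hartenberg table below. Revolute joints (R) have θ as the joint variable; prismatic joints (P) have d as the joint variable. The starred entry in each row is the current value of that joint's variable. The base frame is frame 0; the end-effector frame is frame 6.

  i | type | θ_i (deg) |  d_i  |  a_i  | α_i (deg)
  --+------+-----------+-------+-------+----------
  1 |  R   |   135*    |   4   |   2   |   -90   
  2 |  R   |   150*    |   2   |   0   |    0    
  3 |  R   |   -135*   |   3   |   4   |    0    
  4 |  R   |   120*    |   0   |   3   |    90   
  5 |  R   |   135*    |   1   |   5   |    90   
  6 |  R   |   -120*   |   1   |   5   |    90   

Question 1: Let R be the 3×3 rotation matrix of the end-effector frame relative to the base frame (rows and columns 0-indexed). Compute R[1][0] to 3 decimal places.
-0.360

End-effector x-axis (col 0 of R) = (0.8598,-0.3598,0.3624)
R[1][0] = -0.3598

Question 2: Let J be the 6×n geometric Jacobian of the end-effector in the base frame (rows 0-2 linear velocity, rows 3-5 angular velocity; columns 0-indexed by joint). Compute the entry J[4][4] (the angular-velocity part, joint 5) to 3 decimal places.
0.500

axis z_4 = (-0.5000,0.5000,-0.7071); lever o_n−o_4 = (-0.6153,-2.8847,3.1048)
cross product → J_v[:, 4] = (-0.4874,1.9874,1.7500)
J_ω[:, 4] = z_4
entry J[4][4] = 0.5000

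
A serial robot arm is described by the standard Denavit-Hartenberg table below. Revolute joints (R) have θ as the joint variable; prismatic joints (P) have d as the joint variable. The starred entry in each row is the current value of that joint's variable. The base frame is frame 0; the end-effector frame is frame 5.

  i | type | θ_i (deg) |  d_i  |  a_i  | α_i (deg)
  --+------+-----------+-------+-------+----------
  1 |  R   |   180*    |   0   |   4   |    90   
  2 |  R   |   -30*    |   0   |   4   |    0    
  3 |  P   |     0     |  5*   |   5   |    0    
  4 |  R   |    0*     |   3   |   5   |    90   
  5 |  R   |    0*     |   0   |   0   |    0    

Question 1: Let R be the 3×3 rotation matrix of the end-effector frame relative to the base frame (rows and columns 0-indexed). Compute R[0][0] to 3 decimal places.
-0.866

End-effector x-axis (col 0 of R) = (-0.8660,0.0000,-0.5000)
R[0][0] = -0.8660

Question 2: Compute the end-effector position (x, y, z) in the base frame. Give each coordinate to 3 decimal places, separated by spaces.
-16.124 8.000 -7.000

after link 1: o_1 = (-4.0000, 0.0000, 0.0000)
after link 2: o_2 = (-7.4641, 0.0000, -2.0000)
after link 3: o_3 = (-11.7942, 5.0000, -4.5000)
after link 4: o_4 = (-16.1244, 8.0000, -7.0000)
after link 5: o_5 = (-16.1244, 8.0000, -7.0000)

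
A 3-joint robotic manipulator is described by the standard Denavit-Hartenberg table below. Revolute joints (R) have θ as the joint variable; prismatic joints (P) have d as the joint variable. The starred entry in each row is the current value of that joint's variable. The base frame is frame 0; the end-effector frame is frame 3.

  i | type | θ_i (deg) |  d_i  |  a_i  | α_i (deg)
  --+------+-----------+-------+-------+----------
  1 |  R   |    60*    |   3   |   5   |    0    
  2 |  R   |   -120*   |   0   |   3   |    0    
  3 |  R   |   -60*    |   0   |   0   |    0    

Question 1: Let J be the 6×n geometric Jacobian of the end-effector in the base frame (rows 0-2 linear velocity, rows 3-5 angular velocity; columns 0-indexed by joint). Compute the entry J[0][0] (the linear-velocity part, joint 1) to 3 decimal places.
axis z_0 = ẑ; lever o_n−o_0 = (4.0000,1.7321,3.0000)
cross product → J_v[:, 0] = (-1.7321,4.0000,0.0000)
J_ω[:, 0] = z_0
entry J[0][0] = -1.7321

-1.732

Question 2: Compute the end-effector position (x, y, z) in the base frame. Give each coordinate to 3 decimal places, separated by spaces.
4.000 1.732 3.000

after link 1: o_1 = (2.5000, 4.3301, 3.0000)
after link 2: o_2 = (4.0000, 1.7321, 3.0000)
after link 3: o_3 = (4.0000, 1.7321, 3.0000)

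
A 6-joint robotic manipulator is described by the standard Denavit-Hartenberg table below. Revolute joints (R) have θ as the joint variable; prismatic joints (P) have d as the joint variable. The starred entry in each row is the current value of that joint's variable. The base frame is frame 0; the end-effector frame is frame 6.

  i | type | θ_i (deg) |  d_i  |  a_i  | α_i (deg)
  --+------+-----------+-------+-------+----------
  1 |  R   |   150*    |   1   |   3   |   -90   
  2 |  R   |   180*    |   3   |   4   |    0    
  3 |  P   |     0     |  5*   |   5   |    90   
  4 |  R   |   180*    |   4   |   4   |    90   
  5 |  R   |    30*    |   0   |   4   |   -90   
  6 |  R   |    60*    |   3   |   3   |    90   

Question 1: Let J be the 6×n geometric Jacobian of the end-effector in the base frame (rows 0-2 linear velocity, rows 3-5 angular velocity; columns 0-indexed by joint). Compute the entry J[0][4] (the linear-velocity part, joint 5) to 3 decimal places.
axis z_4 = (-0.5000,-0.8660,0.0000); lever o_n−o_4 = (-1.5269,3.8816,-5.3481)
cross product → J_v[:, 4] = (4.6316,-2.6740,-3.2631)
J_ω[:, 4] = z_4
entry J[0][4] = 4.6316

4.632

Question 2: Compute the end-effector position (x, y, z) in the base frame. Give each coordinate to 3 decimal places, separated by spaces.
after link 1: o_1 = (-2.5981, 1.5000, 1.0000)
after link 2: o_2 = (-0.6340, -3.0981, 1.0000)
after link 3: o_3 = (1.1962, -9.9282, 1.0000)
after link 4: o_4 = (-2.2679, -7.9282, -3.0000)
after link 5: o_5 = (-5.2679, -6.1962, -5.0000)
after link 6: o_6 = (-3.7949, -4.0466, -8.3481)

-3.795 -4.047 -8.348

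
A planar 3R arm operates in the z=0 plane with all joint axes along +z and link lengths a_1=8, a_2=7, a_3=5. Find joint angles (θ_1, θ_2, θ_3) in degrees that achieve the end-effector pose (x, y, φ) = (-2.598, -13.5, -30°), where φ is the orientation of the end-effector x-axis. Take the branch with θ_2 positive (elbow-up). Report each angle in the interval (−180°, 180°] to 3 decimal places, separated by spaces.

-150.000 60.001 59.999

wrist centre = target − a_3·(cos φ, sin φ) = (-6.9281, -11.0000)
cos θ_2 = (168.9989−8²−7²)/(2·8·7) = 0.5000; θ_2 = 60.0006° (elbow-up)
β = atan2(-11.0000,-6.9281) = -122.2039°; ψ = atan2(6.0622,11.4999) = 27.7961°
θ_1 = β − ψ = -150.0000°
θ_3 = φ − θ_1 − θ_2 = 59.9994° (wrapped to (-180°,180°])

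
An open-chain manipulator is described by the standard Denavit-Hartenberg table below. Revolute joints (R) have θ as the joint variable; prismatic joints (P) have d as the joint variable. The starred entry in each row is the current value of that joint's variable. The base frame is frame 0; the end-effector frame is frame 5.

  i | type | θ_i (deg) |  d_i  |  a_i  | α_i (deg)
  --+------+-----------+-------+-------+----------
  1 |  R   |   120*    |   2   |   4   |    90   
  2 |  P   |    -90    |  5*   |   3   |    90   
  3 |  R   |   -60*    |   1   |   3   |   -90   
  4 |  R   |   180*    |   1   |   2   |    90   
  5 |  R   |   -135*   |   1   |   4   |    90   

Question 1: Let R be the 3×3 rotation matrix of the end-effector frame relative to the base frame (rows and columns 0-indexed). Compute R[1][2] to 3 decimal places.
End-effector z-axis (col 2 of R) = (-0.2241,-0.1294,-0.9659)
R[1][2] = -0.1294

-0.129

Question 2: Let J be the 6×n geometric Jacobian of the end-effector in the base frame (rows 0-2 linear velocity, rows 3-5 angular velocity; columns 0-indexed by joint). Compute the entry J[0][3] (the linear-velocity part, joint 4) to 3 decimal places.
axis z_3 = (0.4330,0.2500,-0.8660); lever o_n−o_3 = (-1.9131,0.0502,1.1693)
cross product → J_v[:, 3] = (0.3358,1.1505,0.5000)
J_ω[:, 3] = z_3
entry J[0][3] = 0.3358

0.336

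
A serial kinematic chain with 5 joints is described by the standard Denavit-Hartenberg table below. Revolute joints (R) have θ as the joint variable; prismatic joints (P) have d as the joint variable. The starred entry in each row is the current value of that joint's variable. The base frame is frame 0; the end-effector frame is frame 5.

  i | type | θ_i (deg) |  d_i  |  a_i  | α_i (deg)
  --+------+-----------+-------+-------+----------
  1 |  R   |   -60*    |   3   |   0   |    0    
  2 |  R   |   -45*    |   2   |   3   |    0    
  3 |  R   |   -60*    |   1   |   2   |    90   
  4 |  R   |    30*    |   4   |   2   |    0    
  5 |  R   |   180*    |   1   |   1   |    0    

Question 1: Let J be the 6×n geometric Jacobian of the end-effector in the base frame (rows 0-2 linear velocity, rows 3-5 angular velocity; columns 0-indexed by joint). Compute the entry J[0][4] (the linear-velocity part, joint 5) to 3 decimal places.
-0.483

axis z_4 = (-0.2588,0.9659,0.0000); lever o_n−o_4 = (0.5777,1.1901,-0.5000)
cross product → J_v[:, 4] = (-0.4830,-0.1294,-0.8660)
J_ω[:, 4] = z_4
entry J[0][4] = -0.4830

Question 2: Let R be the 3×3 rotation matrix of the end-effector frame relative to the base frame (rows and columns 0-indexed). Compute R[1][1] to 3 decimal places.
End-effector y-axis (col 1 of R) = (-0.4830,-0.1294,-0.8660)
R[1][1] = -0.1294

-0.129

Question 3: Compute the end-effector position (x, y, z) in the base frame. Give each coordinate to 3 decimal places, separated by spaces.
-4.839 1.190 6.500

after link 1: o_1 = (0.0000, 0.0000, 3.0000)
after link 2: o_2 = (-0.7765, -2.8978, 5.0000)
after link 3: o_3 = (-2.7083, -3.4154, 6.0000)
after link 4: o_4 = (-5.4166, -0.0000, 7.0000)
after link 5: o_5 = (-4.8389, 1.1901, 6.5000)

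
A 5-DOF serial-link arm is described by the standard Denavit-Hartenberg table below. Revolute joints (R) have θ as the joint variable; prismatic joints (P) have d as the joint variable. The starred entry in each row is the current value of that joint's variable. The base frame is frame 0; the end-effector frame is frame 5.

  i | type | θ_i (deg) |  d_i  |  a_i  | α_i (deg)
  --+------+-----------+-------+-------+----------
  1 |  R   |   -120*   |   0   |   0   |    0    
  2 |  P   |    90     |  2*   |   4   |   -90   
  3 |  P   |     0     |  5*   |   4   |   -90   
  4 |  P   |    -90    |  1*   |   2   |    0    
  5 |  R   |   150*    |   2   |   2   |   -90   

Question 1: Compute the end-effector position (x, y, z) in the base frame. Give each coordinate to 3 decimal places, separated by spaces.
10.428 0.062 -1.000

after link 1: o_1 = (0.0000, 0.0000, 0.0000)
after link 2: o_2 = (3.4641, -2.0000, 2.0000)
after link 3: o_3 = (9.4282, 0.3301, 2.0000)
after link 4: o_4 = (10.4282, 2.0622, 1.0000)
after link 5: o_5 = (10.4282, 0.0622, -1.0000)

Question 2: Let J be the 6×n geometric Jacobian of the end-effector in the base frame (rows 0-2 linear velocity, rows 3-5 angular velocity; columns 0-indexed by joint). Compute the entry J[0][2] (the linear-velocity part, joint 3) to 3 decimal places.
prismatic axis z_2 = (0.5000,0.8660,0.0000)
J_v[:, 2] = z_2; J_ω[:, 2] = (0,0,0)
entry J[0][2] = 0.5000

0.500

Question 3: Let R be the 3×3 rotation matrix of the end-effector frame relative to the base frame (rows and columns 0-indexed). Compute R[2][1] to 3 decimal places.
1.000

End-effector y-axis (col 1 of R) = (-0.0000,-0.0000,1.0000)
R[2][1] = 1.0000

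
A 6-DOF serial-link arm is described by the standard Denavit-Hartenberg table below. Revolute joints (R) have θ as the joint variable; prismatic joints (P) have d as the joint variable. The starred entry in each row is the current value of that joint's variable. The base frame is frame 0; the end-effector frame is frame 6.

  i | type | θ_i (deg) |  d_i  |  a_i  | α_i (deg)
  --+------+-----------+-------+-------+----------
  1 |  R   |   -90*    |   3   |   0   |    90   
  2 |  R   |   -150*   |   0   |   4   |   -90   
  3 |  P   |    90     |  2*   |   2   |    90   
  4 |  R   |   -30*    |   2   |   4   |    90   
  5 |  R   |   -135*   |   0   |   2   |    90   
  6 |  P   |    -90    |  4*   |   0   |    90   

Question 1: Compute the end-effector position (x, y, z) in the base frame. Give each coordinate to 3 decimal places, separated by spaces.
1.790 5.360 -2.544

after link 1: o_1 = (0.0000, 0.0000, 3.0000)
after link 2: o_2 = (-0.0000, 3.4641, 1.0000)
after link 3: o_3 = (2.0000, 2.4641, -0.7321)
after link 4: o_4 = (5.4641, 5.1962, -0.0000)
after link 5: o_5 = (4.2394, 3.6179, 0.0947)
after link 6: o_6 = (1.7899, 5.3602, -2.5442)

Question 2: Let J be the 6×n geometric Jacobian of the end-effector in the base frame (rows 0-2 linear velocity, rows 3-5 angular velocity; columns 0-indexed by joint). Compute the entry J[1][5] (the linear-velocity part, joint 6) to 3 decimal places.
prismatic axis z_5 = (-0.6124,0.4356,-0.6597)
J_v[:, 5] = z_5; J_ω[:, 5] = (0,0,0)
entry J[1][5] = 0.4356

0.436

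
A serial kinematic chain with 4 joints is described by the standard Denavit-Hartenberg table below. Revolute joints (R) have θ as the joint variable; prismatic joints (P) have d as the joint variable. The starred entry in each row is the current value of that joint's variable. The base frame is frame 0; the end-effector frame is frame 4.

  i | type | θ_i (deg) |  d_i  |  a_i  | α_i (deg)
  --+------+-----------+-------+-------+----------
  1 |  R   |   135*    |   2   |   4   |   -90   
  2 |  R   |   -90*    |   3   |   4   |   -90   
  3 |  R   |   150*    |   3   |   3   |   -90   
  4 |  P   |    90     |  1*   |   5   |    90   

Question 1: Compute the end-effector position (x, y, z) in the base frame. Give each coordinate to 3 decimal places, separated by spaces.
after link 1: o_1 = (-2.8284, 2.8284, 2.0000)
after link 2: o_2 = (-4.9497, 0.7071, 6.0000)
after link 3: o_3 = (-6.0104, 3.8891, 3.4019)
after link 4: o_4 = (-3.0872, -0.2588, 2.9019)

-3.087 -0.259 2.902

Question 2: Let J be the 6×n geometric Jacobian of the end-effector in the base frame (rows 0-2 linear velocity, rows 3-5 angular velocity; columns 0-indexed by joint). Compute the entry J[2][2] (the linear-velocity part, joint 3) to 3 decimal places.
-0.634

axis z_2 = (-0.7071,0.7071,-0.0000); lever o_n−o_2 = (1.8625,-0.9659,-3.0981)
cross product → J_v[:, 2] = (-2.1907,-2.1907,-0.6340)
J_ω[:, 2] = z_2
entry J[2][2] = -0.6340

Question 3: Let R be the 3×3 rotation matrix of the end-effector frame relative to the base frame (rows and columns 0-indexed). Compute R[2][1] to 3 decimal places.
-0.500

End-effector y-axis (col 1 of R) = (-0.6124,-0.6124,-0.5000)
R[2][1] = -0.5000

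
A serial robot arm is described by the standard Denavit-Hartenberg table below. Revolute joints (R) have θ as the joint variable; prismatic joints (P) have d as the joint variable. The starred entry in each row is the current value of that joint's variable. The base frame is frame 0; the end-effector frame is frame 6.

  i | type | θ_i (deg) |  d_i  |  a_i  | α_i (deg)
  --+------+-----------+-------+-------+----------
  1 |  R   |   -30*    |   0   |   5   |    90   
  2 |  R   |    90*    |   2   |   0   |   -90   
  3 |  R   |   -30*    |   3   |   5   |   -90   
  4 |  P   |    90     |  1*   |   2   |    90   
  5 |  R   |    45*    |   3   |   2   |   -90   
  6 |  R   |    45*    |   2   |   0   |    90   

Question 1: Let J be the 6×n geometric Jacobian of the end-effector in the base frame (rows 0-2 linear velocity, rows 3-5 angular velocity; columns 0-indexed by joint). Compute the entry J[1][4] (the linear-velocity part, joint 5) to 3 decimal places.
axis z_4 = (-0.2500,-0.4330,0.8660); lever o_n−o_4 = (0.4747,0.8223,4.0123)
cross product → J_v[:, 4] = (-2.4495,1.4142,0.0000)
J_ω[:, 4] = z_4
entry J[1][4] = 1.4142

1.414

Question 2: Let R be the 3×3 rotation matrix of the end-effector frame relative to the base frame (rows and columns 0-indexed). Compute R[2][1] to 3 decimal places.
0.354

End-effector y-axis (col 1 of R) = (-0.3062,0.8839,0.3536)
R[2][1] = 0.3536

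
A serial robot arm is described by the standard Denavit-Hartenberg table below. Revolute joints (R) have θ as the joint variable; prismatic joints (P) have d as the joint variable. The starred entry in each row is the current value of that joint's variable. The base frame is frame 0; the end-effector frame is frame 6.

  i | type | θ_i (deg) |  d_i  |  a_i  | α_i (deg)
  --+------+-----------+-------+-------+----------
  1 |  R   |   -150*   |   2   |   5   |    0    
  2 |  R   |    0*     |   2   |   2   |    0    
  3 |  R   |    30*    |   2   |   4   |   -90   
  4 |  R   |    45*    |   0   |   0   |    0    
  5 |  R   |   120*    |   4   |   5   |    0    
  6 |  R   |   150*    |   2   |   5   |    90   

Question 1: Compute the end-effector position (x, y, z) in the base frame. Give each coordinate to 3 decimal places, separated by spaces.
-2.219 -8.843 8.241

after link 1: o_1 = (-4.3301, -2.5000, 2.0000)
after link 2: o_2 = (-6.0622, -3.5000, 4.0000)
after link 3: o_3 = (-8.0622, -6.9641, 6.0000)
after link 4: o_4 = (-8.0622, -6.9641, 6.0000)
after link 5: o_5 = (-2.1833, -4.7815, 4.7059)
after link 6: o_6 = (-2.2190, -8.8434, 8.2414)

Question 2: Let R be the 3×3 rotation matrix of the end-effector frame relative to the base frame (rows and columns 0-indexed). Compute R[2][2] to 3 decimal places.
0.707

End-effector z-axis (col 2 of R) = (0.3536,0.6124,0.7071)
R[2][2] = 0.7071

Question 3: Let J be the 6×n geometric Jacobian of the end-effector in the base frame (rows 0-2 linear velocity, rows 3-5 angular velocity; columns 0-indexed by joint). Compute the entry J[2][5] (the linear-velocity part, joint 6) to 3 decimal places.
-3.536

axis z_5 = (0.8660,-0.5000,0.0000); lever o_n−o_5 = (-0.0357,-4.0619,3.5355)
cross product → J_v[:, 5] = (-1.7678,-3.0619,-3.5355)
J_ω[:, 5] = z_5
entry J[2][5] = -3.5355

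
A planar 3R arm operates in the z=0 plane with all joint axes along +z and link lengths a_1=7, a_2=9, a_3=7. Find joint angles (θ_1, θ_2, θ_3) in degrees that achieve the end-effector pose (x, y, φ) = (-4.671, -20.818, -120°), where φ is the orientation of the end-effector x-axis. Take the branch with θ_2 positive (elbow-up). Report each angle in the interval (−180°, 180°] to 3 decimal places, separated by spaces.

wrist centre = target − a_3·(cos φ, sin φ) = (-1.1710, -14.7558)
cos θ_2 = (219.1055−7²−9²)/(2·7·9) = 0.7072; θ_2 = 44.9935° (elbow-up)
β = atan2(-14.7558,-1.1710) = -94.5374°; ψ = atan2(6.3632,13.3647) = 25.4602°
θ_1 = β − ψ = -119.9976°
θ_3 = φ − θ_1 − θ_2 = -44.9959° (wrapped to (-180°,180°])

-119.998 44.994 -44.996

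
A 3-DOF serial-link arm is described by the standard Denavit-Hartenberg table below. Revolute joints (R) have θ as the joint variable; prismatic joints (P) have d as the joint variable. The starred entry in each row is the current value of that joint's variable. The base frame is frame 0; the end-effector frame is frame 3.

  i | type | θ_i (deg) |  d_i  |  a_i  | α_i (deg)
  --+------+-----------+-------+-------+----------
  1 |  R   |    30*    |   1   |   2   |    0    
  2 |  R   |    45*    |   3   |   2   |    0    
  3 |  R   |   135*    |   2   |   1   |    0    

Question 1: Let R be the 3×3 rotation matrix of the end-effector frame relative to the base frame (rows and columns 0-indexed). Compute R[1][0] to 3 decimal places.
End-effector x-axis (col 0 of R) = (-0.8660,-0.5000,0.0000)
R[1][0] = -0.5000

-0.500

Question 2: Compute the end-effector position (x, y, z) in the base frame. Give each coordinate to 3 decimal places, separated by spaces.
1.384 2.432 6.000

after link 1: o_1 = (1.7321, 1.0000, 1.0000)
after link 2: o_2 = (2.2497, 2.9319, 4.0000)
after link 3: o_3 = (1.3837, 2.4319, 6.0000)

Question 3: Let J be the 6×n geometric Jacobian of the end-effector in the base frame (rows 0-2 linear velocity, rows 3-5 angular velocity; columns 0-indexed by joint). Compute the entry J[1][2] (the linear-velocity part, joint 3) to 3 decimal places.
axis z_2 = (0.0000,0.0000,1.0000); lever o_n−o_2 = (-0.8660,-0.5000,2.0000)
cross product → J_v[:, 2] = (0.5000,-0.8660,0.0000)
J_ω[:, 2] = z_2
entry J[1][2] = -0.8660

-0.866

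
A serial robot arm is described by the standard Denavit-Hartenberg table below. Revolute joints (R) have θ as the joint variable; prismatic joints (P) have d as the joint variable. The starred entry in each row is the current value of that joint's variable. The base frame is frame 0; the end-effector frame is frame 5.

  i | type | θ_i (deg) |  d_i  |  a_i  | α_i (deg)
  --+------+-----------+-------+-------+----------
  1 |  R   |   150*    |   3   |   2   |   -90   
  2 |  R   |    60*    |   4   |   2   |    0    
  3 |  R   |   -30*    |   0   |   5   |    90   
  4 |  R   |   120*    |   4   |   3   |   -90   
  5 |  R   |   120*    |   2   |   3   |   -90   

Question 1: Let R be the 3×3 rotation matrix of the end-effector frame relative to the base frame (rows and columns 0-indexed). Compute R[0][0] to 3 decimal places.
0.404

End-effector x-axis (col 0 of R) = (0.4040,0.2667,-0.8750)
R[0][0] = 0.4040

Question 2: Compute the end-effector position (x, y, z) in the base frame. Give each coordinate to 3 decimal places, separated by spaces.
-7.243 -0.782 1.223

after link 1: o_1 = (-1.7321, 1.0000, 3.0000)
after link 2: o_2 = (-4.5981, -1.9641, 1.2679)
after link 3: o_3 = (-8.3481, 0.2010, -1.2321)
after link 4: o_4 = (-10.2542, -1.6986, 2.9821)
after link 5: o_5 = (-7.2431, -0.7823, 1.2231)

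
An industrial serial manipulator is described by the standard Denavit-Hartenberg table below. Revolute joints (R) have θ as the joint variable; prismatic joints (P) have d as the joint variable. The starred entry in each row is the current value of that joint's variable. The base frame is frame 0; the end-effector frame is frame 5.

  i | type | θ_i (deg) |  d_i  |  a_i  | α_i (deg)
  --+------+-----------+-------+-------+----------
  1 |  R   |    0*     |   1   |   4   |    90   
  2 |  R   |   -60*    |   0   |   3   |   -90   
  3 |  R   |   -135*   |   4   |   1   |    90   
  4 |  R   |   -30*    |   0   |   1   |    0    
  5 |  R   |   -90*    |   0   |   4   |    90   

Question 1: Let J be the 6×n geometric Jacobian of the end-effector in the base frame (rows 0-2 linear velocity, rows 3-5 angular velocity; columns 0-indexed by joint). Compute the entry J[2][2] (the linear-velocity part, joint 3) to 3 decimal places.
0.082

axis z_2 = (0.8660,-0.0000,0.5000); lever o_n−o_2 = (0.0785,0.0947,-0.0641)
cross product → J_v[:, 2] = (-0.0474,0.0947,0.0820)
J_ω[:, 2] = z_2
entry J[2][2] = 0.0820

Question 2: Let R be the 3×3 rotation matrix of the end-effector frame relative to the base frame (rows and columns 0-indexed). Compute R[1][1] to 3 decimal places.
0.707

End-effector y-axis (col 1 of R) = (-0.3536,0.7071,0.6124)
R[1][1] = 0.7071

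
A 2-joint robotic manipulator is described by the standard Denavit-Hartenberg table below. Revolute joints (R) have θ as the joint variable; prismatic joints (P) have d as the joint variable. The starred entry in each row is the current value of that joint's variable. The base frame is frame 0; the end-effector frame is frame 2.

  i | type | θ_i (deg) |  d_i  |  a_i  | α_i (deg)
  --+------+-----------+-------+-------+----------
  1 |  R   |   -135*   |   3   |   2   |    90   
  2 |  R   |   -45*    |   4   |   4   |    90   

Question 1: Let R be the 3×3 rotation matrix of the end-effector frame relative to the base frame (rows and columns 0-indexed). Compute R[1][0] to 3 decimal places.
End-effector x-axis (col 0 of R) = (-0.5000,-0.5000,-0.7071)
R[1][0] = -0.5000

-0.500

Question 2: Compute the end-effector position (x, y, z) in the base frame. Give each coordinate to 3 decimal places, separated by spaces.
-6.243 -0.586 0.172

after link 1: o_1 = (-1.4142, -1.4142, 3.0000)
after link 2: o_2 = (-6.2426, -0.5858, 0.1716)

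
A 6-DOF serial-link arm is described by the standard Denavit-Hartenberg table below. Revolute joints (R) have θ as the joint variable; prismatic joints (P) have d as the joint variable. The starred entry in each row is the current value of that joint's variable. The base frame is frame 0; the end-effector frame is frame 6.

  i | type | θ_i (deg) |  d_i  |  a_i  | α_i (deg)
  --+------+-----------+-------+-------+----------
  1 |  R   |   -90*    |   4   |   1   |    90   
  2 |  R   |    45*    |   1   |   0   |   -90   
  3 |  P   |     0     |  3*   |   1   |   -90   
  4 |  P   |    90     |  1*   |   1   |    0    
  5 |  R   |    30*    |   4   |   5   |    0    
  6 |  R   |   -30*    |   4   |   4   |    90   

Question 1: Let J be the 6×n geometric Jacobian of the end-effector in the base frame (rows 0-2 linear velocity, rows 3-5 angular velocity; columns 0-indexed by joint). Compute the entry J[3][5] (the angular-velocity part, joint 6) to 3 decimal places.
axis z_5 = (1.0000,0.0000,0.0000); lever o_n−o_5 = (4.0000,-2.8284,-2.8284)
cross product → J_v[:, 5] = (-0.0000,2.8284,-2.8284)
J_ω[:, 5] = z_5
entry J[3][5] = 1.0000

1.000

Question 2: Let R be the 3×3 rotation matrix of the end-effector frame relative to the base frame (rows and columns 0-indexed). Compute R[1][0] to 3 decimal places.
-0.707

End-effector x-axis (col 0 of R) = (0.0000,-0.7071,-0.7071)
R[1][0] = -0.7071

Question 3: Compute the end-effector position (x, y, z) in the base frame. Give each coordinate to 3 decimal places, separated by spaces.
after link 1: o_1 = (0.0000, -1.0000, 4.0000)
after link 2: o_2 = (-1.0000, -1.0000, 4.0000)
after link 3: o_3 = (-1.0000, 0.4142, 6.8284)
after link 4: o_4 = (0.0000, -0.2929, 6.1213)
after link 5: o_5 = (4.0000, -1.5870, 1.2917)
after link 6: o_6 = (8.0000, -4.4154, -1.5367)

8.000 -4.415 -1.537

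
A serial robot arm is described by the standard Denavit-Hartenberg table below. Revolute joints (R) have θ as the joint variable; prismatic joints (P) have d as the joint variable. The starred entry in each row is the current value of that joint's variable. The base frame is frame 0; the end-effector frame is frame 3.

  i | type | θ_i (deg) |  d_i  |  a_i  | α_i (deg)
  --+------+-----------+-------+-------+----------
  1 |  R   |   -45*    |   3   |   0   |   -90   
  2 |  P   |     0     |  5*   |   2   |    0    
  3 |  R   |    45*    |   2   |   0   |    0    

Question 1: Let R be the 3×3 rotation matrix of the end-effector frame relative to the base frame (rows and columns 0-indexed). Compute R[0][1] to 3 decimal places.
-0.500

End-effector y-axis (col 1 of R) = (-0.5000,0.5000,-0.7071)
R[0][1] = -0.5000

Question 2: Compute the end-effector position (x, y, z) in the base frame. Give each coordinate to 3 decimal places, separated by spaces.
6.364 3.536 3.000

after link 1: o_1 = (0.0000, 0.0000, 3.0000)
after link 2: o_2 = (4.9497, 2.1213, 3.0000)
after link 3: o_3 = (6.3640, 3.5355, 3.0000)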